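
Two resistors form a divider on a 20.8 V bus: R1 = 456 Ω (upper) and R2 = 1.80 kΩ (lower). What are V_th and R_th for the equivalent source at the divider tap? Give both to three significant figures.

V_th is the open-circuit tap voltage: 20.8 × 1800/(456 + 1800) = 16.6 V.
With the supply zeroed, R1 and R2 appear in parallel from the tap: R_th = R1‖R2 = (456 × 1800)/2256 = 364 Ω.

V_th = 16.6 V, R_th = 364 Ω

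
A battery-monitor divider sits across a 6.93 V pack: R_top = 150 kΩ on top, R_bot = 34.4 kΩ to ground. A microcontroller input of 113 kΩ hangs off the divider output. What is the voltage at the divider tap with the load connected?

The load sits in parallel with R_bot: R_bot‖R_L = (34.4 × 113) / (34.4 + 113) = 26.37 kΩ.
V_out = 6.93 × 26.37 / (150 + 26.37) = 6.93 × 26.37/176.4 = 1.04 V.

V_out ≈ 1.04 V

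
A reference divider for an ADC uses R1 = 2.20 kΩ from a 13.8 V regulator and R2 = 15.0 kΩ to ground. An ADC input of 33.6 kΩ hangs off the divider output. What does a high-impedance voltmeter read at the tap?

The load sits in parallel with R2: R2‖R_L = (15.0 × 33.6) / (15.0 + 33.6) = 10.37 kΩ.
V_out = 13.8 × 10.37 / (2.20 + 10.37) = 13.8 × 10.37/12.57 = 11.4 V.
(Unloaded it would have been 12.0 V.)

V_out ≈ 11.4 V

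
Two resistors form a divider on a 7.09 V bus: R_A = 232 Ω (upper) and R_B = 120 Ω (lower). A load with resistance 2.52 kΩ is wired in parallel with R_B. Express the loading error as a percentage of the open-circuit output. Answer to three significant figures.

The divider's output (Thévenin) resistance is R_A‖R_B = 79.09 Ω.
Fractional drop under load = R_th/(R_th + R_L) = 79.09 / (79.09 + 2520) = 0.03043.
So the output falls by 3.04 %.

3.04 %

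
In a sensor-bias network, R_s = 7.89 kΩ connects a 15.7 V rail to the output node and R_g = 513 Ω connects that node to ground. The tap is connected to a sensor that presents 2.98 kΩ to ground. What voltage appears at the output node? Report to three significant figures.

V_out ≈ 0.825 V

The load sits in parallel with R_g: R_g‖R_L = (513 × 2980) / (513 + 2980) = 437.7 Ω.
V_out = 15.7 × 437.7 / (7890 + 437.7) = 15.7 × 437.7/8328 = 0.825 V.
(Unloaded it would have been 0.958 V.)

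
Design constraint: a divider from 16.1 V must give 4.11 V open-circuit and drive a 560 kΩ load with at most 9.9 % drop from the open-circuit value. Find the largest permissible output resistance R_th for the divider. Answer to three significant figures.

Loading drop = R_th/(R_th + R_L) ≤ 0.0990, so R_th ≤ R_L · ε/(1−ε) = 560 kΩ × 0.0990/0.9010 = 61.5 kΩ.

R_th ≤ 61.5 kΩ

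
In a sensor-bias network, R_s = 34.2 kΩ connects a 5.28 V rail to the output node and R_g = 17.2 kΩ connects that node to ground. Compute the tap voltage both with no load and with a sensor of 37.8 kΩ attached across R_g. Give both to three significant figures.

Open-circuit: V = 5.28 × 17.2/(34.2 + 17.2) = 1.77 V.
With the load, R_g becomes R_g‖R_L = 11.82 kΩ, so V = 5.28 × 11.82/46.02 = 1.36 V.

Unloaded: 1.77 V; loaded: 1.36 V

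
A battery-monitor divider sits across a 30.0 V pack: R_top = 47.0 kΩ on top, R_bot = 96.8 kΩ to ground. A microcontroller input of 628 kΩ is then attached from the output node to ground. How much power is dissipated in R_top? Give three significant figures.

Total resistance from the source is R_top + (R_bot‖R_L) = 130.9 kΩ, so I = 30.0/130.9 kΩ = 0.2292 mA.
P = I²·R_top = (0.2292 mA)² × 47.0 kΩ = 2.47 mW.

P ≈ 2.47 mW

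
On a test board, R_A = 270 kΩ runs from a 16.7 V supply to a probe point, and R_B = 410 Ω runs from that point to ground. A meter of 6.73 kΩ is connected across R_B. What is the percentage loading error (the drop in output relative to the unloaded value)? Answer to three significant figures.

The divider's output (Thévenin) resistance is R_A‖R_B = 409.4 Ω.
Fractional drop under load = R_th/(R_th + R_L) = 409.4 / (409.4 + 6730) = 0.05734.
So the output falls by 5.73 %.

5.73 %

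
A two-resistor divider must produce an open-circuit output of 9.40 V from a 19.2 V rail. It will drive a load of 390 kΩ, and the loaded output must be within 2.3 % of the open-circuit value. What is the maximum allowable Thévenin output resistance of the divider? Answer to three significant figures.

Loading drop = R_th/(R_th + R_L) ≤ 0.0230, so R_th ≤ R_L · ε/(1−ε) = 390 kΩ × 0.0230/0.9770 = 9.18 kΩ.

R_th ≤ 9.18 kΩ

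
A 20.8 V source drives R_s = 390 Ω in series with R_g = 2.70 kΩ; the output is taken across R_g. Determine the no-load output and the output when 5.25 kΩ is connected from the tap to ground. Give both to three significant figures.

Unloaded: 18.2 V; loaded: 17.1 V

Open-circuit: V = 20.8 × 2700/(390 + 2700) = 18.2 V.
With the load, R_g becomes R_g‖R_L = 1783 Ω, so V = 20.8 × 1783/2173 = 17.1 V.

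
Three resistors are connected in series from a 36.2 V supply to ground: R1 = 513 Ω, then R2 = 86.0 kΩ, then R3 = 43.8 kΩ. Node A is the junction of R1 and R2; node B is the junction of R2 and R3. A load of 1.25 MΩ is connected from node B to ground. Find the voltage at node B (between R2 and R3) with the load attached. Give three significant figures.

At node B, R3 is in parallel with the load: R3‖R_L = 42320 Ω.
Below node A the resistance is R2 + (R3‖R_L) = 128300 Ω, so V_A = 36.2 × 128300/128800 = 36.06 V.
Then V_B = V_A × (R3‖R_L)/(R2 + R3‖R_L) = 36.06 × 42320/128300 = 11.9 V.

V ≈ 11.9 V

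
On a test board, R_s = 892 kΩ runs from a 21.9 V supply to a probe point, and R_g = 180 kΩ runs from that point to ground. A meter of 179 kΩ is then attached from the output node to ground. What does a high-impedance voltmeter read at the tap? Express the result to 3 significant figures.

The load sits in parallel with R_g: R_g‖R_L = (180 × 179) / (180 + 179) = 89.75 kΩ.
V_out = 21.9 × 89.75 / (892 + 89.75) = 21.9 × 89.75/981.7 = 2.00 V.
(Unloaded it would have been 3.68 V.)

V_out ≈ 2.00 V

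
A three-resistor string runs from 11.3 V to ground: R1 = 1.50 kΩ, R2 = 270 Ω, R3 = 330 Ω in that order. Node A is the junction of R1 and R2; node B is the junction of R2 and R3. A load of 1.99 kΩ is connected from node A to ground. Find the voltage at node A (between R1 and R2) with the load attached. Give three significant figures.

V ≈ 2.66 V

Below node A the series string R2+R3 = 600.0 Ω sits in parallel with the 1990 Ω load: 461.0 Ω.
V_A = 11.3 × 461.0/(1500 + 461.0) = 2.66 V.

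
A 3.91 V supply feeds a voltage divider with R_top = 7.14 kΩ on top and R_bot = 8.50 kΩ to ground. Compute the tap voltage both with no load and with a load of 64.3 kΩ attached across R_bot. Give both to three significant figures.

Open-circuit: V = 3.91 × 8.50/(7.14 + 8.50) = 2.12 V.
With the load, R_bot becomes R_bot‖R_L = 7.508 kΩ, so V = 3.91 × 7.508/14.65 = 2.00 V.

Unloaded: 2.12 V; loaded: 2.00 V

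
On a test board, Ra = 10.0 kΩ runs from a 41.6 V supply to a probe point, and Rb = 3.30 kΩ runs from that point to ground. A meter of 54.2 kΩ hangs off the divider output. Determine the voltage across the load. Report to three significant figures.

V_out ≈ 9.87 V

The load sits in parallel with Rb: Rb‖R_L = (3.30 × 54.2) / (3.30 + 54.2) = 3.111 kΩ.
V_out = 41.6 × 3.111 / (10.0 + 3.111) = 41.6 × 3.111/13.11 = 9.87 V.
(Unloaded it would have been 10.3 V.)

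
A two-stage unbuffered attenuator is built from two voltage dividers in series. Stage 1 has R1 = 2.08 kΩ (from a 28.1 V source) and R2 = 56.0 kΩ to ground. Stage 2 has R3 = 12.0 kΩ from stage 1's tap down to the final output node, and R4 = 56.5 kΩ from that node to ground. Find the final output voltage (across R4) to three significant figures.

V_out ≈ 21.7 V

Stage 2 presents R3+R4 = 68.50 kΩ as a load on stage 1's tap.
Stage 1's lower leg becomes R2‖(R3+R4) = 30.81 kΩ, so V_mid = 28.1 × 30.81/32.89 = 26.32 V.
Stage 2 is itself unloaded: V_out = V_mid × R4/(R3+R4) = 26.32 × 56.5/68.50 = 21.7 V.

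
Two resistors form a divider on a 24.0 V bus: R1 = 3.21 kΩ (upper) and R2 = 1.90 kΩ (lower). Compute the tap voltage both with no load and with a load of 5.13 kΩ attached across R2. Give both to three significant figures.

Unloaded: 8.92 V; loaded: 7.24 V

Open-circuit: V = 24.0 × 1.90/(3.21 + 1.90) = 8.92 V.
With the load, R2 becomes R2‖R_L = 1.386 kΩ, so V = 24.0 × 1.386/4.596 = 7.24 V.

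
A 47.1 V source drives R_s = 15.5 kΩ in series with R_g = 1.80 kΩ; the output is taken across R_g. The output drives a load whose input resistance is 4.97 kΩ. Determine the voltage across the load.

The load sits in parallel with R_g: R_g‖R_L = (1.80 × 4.97) / (1.80 + 4.97) = 1.321 kΩ.
V_out = 47.1 × 1.321 / (15.5 + 1.321) = 47.1 × 1.321/16.82 = 3.70 V.
(Unloaded it would have been 4.90 V.)

V_out ≈ 3.70 V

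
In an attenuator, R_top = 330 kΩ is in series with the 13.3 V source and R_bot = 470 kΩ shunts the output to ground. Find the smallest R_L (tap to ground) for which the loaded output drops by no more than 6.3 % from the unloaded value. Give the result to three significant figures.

R_L(min) ≈ 2.88 MΩ

Output resistance R_th = R_top‖R_bot = (330 × 470)/800.0 = 193.9 kΩ.
The fractional drop is R_th/(R_th + R_L); requiring this ≤ 0.0630 gives R_L ≥ R_th(1/0.0630 − 1) = 193.9 × 14.87 = 2.88 MΩ.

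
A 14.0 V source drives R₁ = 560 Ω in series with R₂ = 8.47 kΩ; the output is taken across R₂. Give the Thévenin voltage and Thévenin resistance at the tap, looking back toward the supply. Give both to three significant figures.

V_th is the open-circuit tap voltage: 14.0 × 8470/(560 + 8470) = 13.1 V.
With the supply zeroed, R₁ and R₂ appear in parallel from the tap: R_th = R₁‖R₂ = (560 × 8470)/9030 = 525 Ω.

V_th = 13.1 V, R_th = 525 Ω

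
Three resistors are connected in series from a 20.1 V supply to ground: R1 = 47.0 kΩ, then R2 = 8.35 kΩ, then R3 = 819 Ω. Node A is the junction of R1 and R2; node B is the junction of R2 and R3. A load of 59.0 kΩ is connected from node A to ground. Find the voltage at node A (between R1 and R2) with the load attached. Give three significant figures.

V ≈ 2.90 V

Below node A the series string R2+R3 = 9169 Ω sits in parallel with the 59000 Ω load: 7936 Ω.
V_A = 20.1 × 7936/(47000 + 7936) = 2.90 V.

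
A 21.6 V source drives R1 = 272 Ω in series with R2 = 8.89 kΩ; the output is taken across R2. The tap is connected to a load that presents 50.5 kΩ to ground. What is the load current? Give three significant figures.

I_L ≈ 0.413 mA

R2‖R_L = 7559 Ω; V_out = 21.6 × 7559/7831 = 20.85 V.
I_L = V_out / R_L = 20.85 / 50.5 kΩ = 0.413 mA.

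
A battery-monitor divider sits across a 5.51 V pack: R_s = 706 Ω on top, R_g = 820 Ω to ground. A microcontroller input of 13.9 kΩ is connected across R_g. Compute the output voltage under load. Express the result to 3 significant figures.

V_out ≈ 2.88 V

The load sits in parallel with R_g: R_g‖R_L = (820 × 13900) / (820 + 13900) = 774.3 Ω.
V_out = 5.51 × 774.3 / (706 + 774.3) = 5.51 × 774.3/1480 = 2.88 V.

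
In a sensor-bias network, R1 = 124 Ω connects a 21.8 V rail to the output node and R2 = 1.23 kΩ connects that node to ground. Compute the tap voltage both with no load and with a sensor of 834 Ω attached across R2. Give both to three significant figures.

Open-circuit: V = 21.8 × 1230/(124 + 1230) = 19.8 V.
With the load, R2 becomes R2‖R_L = 497.0 Ω, so V = 21.8 × 497.0/621.0 = 17.4 V.

Unloaded: 19.8 V; loaded: 17.4 V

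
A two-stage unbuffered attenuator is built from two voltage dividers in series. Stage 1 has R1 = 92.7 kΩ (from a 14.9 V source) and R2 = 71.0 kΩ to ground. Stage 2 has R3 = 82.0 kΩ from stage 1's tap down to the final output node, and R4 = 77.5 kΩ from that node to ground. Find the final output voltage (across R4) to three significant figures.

V_out ≈ 2.51 V

Stage 2 presents R3+R4 = 159.5 kΩ as a load on stage 1's tap.
Stage 1's lower leg becomes R2‖(R3+R4) = 49.13 kΩ, so V_mid = 14.9 × 49.13/141.8 = 5.161 V.
Stage 2 is itself unloaded: V_out = V_mid × R4/(R3+R4) = 5.161 × 77.5/159.5 = 2.51 V.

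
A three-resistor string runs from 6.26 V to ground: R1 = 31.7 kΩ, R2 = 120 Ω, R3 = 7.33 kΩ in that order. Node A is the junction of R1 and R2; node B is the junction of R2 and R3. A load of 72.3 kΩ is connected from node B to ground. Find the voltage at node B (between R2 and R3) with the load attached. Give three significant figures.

At node B, R3 is in parallel with the load: R3‖R_L = 6655 Ω.
Below node A the resistance is R2 + (R3‖R_L) = 6775 Ω, so V_A = 6.26 × 6775/38480 = 1.102 V.
Then V_B = V_A × (R3‖R_L)/(R2 + R3‖R_L) = 1.102 × 6655/6775 = 1.08 V.

V ≈ 1.08 V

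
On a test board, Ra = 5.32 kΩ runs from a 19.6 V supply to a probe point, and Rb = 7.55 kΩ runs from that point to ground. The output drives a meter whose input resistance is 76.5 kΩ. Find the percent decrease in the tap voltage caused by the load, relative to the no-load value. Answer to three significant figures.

The divider's output (Thévenin) resistance is Ra‖Rb = 3.121 kΩ.
Fractional drop under load = R_th/(R_th + R_L) = 3.121 / (3.121 + 76.5) = 0.03920.
So the output falls by 3.92 %.

3.92 %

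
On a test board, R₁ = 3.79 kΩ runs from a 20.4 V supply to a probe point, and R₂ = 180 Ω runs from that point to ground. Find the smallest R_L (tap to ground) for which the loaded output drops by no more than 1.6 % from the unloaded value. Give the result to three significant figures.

R_L(min) ≈ 10.6 kΩ

Output resistance R_th = R₁‖R₂ = (3790 × 180)/3970 = 171.8 Ω.
The fractional drop is R_th/(R_th + R_L); requiring this ≤ 0.0160 gives R_L ≥ R_th(1/0.0160 − 1) = 171.8 × 61.50 = 10.6 kΩ.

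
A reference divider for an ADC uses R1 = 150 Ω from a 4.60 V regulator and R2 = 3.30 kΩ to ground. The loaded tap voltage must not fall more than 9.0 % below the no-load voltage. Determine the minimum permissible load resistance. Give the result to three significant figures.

R_L(min) ≈ 1.45 kΩ

Output resistance R_th = R1‖R2 = (150 × 3300)/3450 = 143.5 Ω.
The fractional drop is R_th/(R_th + R_L); requiring this ≤ 0.0900 gives R_L ≥ R_th(1/0.0900 − 1) = 143.5 × 10.11 = 1.45 kΩ.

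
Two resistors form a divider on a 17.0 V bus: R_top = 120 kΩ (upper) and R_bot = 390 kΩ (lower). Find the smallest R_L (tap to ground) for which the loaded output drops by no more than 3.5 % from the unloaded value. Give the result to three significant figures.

R_L(min) ≈ 2.53 MΩ

Output resistance R_th = R_top‖R_bot = (120 × 390)/510.0 = 91.76 kΩ.
The fractional drop is R_th/(R_th + R_L); requiring this ≤ 0.0350 gives R_L ≥ R_th(1/0.0350 − 1) = 91.76 × 27.57 = 2.53 MΩ.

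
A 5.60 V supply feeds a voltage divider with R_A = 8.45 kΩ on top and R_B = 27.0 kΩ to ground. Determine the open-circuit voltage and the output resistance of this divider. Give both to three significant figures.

V_th = 4.27 V, R_th = 6.44 kΩ

V_th is the open-circuit tap voltage: 5.60 × 27.0/(8.45 + 27.0) = 4.27 V.
With the supply zeroed, R_A and R_B appear in parallel from the tap: R_th = R_A‖R_B = (8.45 × 27.0)/35.45 = 6.44 kΩ.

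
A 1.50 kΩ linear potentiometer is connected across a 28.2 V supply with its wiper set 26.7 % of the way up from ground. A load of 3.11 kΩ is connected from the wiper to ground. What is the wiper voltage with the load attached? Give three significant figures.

The wiper splits the pot into (1−α)R = 1100 Ω above and αR = 400.5 Ω below.
Lower section ‖ load = 354.8 Ω.
V_wiper = 28.2 × 354.8/(1100 + 354.8) = 6.88 V.

V ≈ 6.88 V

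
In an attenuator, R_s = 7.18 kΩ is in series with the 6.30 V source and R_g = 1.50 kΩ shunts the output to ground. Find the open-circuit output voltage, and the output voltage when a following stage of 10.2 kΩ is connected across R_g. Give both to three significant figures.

Open-circuit: V = 6.30 × 1.50/(7.18 + 1.50) = 1.09 V.
With the load, R_g becomes R_g‖R_L = 1.308 kΩ, so V = 6.30 × 1.308/8.488 = 0.971 V.

Unloaded: 1.09 V; loaded: 0.971 V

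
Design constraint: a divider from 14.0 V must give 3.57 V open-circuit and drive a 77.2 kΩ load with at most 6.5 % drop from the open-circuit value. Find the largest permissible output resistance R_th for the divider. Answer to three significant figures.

Loading drop = R_th/(R_th + R_L) ≤ 0.0650, so R_th ≤ R_L · ε/(1−ε) = 77.2 kΩ × 0.0650/0.9350 = 5.37 kΩ.

R_th ≤ 5.37 kΩ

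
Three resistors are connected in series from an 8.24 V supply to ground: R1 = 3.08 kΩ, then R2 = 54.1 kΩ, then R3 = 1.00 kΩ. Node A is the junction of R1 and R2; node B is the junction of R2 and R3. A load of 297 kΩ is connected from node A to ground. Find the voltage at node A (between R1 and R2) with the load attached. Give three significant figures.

V ≈ 7.73 V

Below node A the series string R2+R3 = 55.10 kΩ sits in parallel with the 297 kΩ load: 46.48 kΩ.
V_A = 8.24 × 46.48/(3.08 + 46.48) = 7.73 V.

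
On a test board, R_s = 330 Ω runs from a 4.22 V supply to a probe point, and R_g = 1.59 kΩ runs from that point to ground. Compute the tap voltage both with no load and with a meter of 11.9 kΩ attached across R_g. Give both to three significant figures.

Open-circuit: V = 4.22 × 1590/(330 + 1590) = 3.49 V.
With the load, R_g becomes R_g‖R_L = 1403 Ω, so V = 4.22 × 1403/1733 = 3.42 V.

Unloaded: 3.49 V; loaded: 3.42 V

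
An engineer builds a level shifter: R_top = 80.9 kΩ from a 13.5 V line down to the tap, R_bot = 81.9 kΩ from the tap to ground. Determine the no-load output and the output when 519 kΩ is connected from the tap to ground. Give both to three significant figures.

Unloaded: 6.79 V; loaded: 6.30 V

Open-circuit: V = 13.5 × 81.9/(80.9 + 81.9) = 6.79 V.
With the load, R_bot becomes R_bot‖R_L = 70.74 kΩ, so V = 13.5 × 70.74/151.6 = 6.30 V.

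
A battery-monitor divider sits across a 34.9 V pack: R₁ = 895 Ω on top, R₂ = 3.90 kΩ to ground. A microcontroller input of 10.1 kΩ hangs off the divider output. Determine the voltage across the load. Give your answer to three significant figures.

V_out ≈ 26.5 V

The load sits in parallel with R₂: R₂‖R_L = (3900 × 10100) / (3900 + 10100) = 2814 Ω.
V_out = 34.9 × 2814 / (895 + 2814) = 34.9 × 2814/3709 = 26.5 V.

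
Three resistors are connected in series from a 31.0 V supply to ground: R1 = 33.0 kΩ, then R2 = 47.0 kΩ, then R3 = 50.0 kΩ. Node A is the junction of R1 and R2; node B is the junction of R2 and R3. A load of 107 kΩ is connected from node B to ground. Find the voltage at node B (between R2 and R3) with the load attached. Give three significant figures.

V ≈ 9.26 V

At node B, R3 is in parallel with the load: R3‖R_L = 34.08 kΩ.
Below node A the resistance is R2 + (R3‖R_L) = 81.08 kΩ, so V_A = 31.0 × 81.08/114.1 = 22.03 V.
Then V_B = V_A × (R3‖R_L)/(R2 + R3‖R_L) = 22.03 × 34.08/81.08 = 9.26 V.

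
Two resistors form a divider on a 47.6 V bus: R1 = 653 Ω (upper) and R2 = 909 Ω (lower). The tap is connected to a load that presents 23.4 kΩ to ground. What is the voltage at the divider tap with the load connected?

The load sits in parallel with R2: R2‖R_L = (909 × 23400) / (909 + 23400) = 875.0 Ω.
V_out = 47.6 × 875.0 / (653 + 875.0) = 47.6 × 875.0/1528 = 27.3 V.

V_out ≈ 27.3 V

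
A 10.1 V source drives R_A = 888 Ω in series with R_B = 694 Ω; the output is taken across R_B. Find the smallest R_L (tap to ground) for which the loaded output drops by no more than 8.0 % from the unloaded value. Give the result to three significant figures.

Output resistance R_th = R_A‖R_B = (888 × 694)/1582 = 389.6 Ω.
The fractional drop is R_th/(R_th + R_L); requiring this ≤ 0.0800 gives R_L ≥ R_th(1/0.0800 − 1) = 389.6 × 11.50 = 4.48 kΩ.

R_L(min) ≈ 4.48 kΩ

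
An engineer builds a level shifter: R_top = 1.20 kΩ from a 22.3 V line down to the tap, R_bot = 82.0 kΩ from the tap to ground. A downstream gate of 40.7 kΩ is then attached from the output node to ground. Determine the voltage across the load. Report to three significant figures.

V_out ≈ 21.4 V

The load sits in parallel with R_bot: R_bot‖R_L = (82.0 × 40.7) / (82.0 + 40.7) = 27.20 kΩ.
V_out = 22.3 × 27.20 / (1.20 + 27.20) = 22.3 × 27.20/28.40 = 21.4 V.
(Unloaded it would have been 22.0 V.)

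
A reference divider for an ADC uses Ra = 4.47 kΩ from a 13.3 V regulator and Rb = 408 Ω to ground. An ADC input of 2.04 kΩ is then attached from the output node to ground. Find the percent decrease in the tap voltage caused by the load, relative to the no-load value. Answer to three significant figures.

15.5 %

The divider's output (Thévenin) resistance is Ra‖Rb = 373.9 Ω.
Fractional drop under load = R_th/(R_th + R_L) = 373.9 / (373.9 + 2040) = 0.1549.
So the output falls by 15.5 %.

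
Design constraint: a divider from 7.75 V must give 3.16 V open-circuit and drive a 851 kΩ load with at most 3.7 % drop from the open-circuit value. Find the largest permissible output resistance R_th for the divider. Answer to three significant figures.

R_th ≤ 32.7 kΩ

Loading drop = R_th/(R_th + R_L) ≤ 0.0370, so R_th ≤ R_L · ε/(1−ε) = 851 kΩ × 0.0370/0.9630 = 32.7 kΩ.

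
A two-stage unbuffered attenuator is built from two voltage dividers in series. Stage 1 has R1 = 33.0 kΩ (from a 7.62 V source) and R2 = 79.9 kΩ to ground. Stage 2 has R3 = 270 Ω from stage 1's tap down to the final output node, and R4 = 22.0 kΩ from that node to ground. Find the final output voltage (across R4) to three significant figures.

Stage 2 presents R3+R4 = 22270 Ω as a load on stage 1's tap.
Stage 1's lower leg becomes R2‖(R3+R4) = 17420 Ω, so V_mid = 7.62 × 17420/50420 = 2.632 V.
Stage 2 is itself unloaded: V_out = V_mid × R4/(R3+R4) = 2.632 × 22000/22270 = 2.60 V.

V_out ≈ 2.60 V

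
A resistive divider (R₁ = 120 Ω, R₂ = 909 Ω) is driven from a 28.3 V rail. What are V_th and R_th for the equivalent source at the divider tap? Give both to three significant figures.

V_th = 25.0 V, R_th = 106 Ω

V_th is the open-circuit tap voltage: 28.3 × 909/(120 + 909) = 25.0 V.
With the supply zeroed, R₁ and R₂ appear in parallel from the tap: R_th = R₁‖R₂ = (120 × 909)/1029 = 106 Ω.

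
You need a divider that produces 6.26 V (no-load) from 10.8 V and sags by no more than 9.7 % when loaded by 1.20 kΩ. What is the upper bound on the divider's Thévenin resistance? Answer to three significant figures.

Loading drop = R_th/(R_th + R_L) ≤ 0.0970, so R_th ≤ R_L · ε/(1−ε) = 1.20 kΩ × 0.0970/0.9030 = 129 Ω.

R_th ≤ 129 Ω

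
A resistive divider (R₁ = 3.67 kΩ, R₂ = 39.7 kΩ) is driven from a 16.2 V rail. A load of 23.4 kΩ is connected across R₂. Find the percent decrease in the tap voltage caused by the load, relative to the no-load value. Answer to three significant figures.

Unloaded V = 16.2 × 39.7/43.37 = 14.829 V.
Loaded: R₂‖R_L = 14.72 kΩ, giving V = 16.2 × 14.72/18.39 = 12.967 V.
Drop = (14.829 − 12.967) / 14.829 = 12.6 %.

12.6 %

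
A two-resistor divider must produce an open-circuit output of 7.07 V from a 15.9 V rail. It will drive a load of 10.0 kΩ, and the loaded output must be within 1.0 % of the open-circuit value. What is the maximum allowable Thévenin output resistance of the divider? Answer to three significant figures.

R_th ≤ 101 Ω

Loading drop = R_th/(R_th + R_L) ≤ 0.0100, so R_th ≤ R_L · ε/(1−ε) = 10.0 kΩ × 0.0100/0.9900 = 101 Ω.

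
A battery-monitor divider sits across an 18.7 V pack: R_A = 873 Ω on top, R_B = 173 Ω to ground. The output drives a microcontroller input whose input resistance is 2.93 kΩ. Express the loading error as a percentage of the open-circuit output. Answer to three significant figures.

The divider's output (Thévenin) resistance is R_A‖R_B = 144.4 Ω.
Fractional drop under load = R_th/(R_th + R_L) = 144.4 / (144.4 + 2930) = 0.04696.
So the output falls by 4.70 %.

4.70 %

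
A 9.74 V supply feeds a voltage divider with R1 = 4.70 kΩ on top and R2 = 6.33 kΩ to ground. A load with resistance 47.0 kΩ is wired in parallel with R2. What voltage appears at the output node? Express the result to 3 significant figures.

The load sits in parallel with R2: R2‖R_L = (6.33 × 47.0) / (6.33 + 47.0) = 5.579 kΩ.
V_out = 9.74 × 5.579 / (4.70 + 5.579) = 9.74 × 5.579/10.28 = 5.29 V.

V_out ≈ 5.29 V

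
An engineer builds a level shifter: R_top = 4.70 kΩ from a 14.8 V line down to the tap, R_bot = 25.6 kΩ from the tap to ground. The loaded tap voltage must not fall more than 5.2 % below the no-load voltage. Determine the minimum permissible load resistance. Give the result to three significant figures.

R_L(min) ≈ 72.4 kΩ

Output resistance R_th = R_top‖R_bot = (4.70 × 25.6)/30.30 = 3.971 kΩ.
The fractional drop is R_th/(R_th + R_L); requiring this ≤ 0.0520 gives R_L ≥ R_th(1/0.0520 − 1) = 3.971 × 18.23 = 72.4 kΩ.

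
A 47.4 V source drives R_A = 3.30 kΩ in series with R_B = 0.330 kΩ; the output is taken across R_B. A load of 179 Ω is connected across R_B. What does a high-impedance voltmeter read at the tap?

The load sits in parallel with R_B: R_B‖R_L = (330 × 179) / (330 + 179) = 116.1 Ω.
V_out = 47.4 × 116.1 / (3300 + 116.1) = 47.4 × 116.1/3416 = 1.61 V.

V_out ≈ 1.61 V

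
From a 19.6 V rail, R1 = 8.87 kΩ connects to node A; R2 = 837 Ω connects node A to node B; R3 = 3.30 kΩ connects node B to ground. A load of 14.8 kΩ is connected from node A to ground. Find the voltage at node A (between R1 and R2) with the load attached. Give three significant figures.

V ≈ 5.24 V

Below node A the series string R2+R3 = 4137 Ω sits in parallel with the 14800 Ω load: 3233 Ω.
V_A = 19.6 × 3233/(8870 + 3233) = 5.24 V.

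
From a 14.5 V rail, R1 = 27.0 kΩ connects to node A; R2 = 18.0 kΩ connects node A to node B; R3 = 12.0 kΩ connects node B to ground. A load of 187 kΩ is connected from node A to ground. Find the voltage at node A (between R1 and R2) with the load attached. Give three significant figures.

Below node A the series string R2+R3 = 30.00 kΩ sits in parallel with the 187 kΩ load: 25.85 kΩ.
V_A = 14.5 × 25.85/(27.0 + 25.85) = 7.09 V.

V ≈ 7.09 V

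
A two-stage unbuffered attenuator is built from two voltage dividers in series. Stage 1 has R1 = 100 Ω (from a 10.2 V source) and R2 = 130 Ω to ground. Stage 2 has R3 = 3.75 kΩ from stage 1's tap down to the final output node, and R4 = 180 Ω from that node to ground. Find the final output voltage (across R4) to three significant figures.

V_out ≈ 0.260 V

Stage 2 presents R3+R4 = 3930 Ω as a load on stage 1's tap.
Stage 1's lower leg becomes R2‖(R3+R4) = 125.8 Ω, so V_mid = 10.2 × 125.8/225.8 = 5.683 V.
Stage 2 is itself unloaded: V_out = V_mid × R4/(R3+R4) = 5.683 × 180/3930 = 0.260 V.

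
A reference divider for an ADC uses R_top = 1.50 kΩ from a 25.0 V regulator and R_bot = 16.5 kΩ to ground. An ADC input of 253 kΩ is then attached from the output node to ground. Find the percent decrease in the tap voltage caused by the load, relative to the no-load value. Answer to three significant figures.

0.541 %

The divider's output (Thévenin) resistance is R_top‖R_bot = 1.375 kΩ.
Fractional drop under load = R_th/(R_th + R_L) = 1.375 / (1.375 + 253) = 0.005405.
So the output falls by 0.541 %.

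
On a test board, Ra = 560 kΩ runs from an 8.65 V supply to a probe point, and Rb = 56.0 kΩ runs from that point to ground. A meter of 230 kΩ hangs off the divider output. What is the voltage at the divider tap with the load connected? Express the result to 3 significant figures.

V_out ≈ 0.644 V

The load sits in parallel with Rb: Rb‖R_L = (56.0 × 230) / (56.0 + 230) = 45.03 kΩ.
V_out = 8.65 × 45.03 / (560 + 45.03) = 8.65 × 45.03/605.0 = 0.644 V.
(Unloaded it would have been 0.786 V.)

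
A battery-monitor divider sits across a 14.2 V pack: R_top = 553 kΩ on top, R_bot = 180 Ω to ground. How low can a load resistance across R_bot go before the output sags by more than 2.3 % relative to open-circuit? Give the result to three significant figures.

Output resistance R_th = R_top‖R_bot = (553000 × 180)/553200 = 179.9 Ω.
The fractional drop is R_th/(R_th + R_L); requiring this ≤ 0.0230 gives R_L ≥ R_th(1/0.0230 − 1) = 179.9 × 42.48 = 7.64 kΩ.

R_L(min) ≈ 7.64 kΩ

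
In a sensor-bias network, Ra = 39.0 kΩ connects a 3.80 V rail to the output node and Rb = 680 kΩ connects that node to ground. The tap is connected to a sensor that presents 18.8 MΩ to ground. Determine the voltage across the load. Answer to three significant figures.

The load sits in parallel with Rb: Rb‖R_L = (680 × 18800) / (680 + 18800) = 656.3 kΩ.
V_out = 3.80 × 656.3 / (39.0 + 656.3) = 3.80 × 656.3/695.3 = 3.59 V.

V_out ≈ 3.59 V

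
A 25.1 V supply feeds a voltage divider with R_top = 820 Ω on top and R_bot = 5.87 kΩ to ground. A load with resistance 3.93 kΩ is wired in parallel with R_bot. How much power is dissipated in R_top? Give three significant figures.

Total resistance from the source is R_top + (R_bot‖R_L) = 3174 Ω, so I = 25.1/3174 Ω = 7.908 mA.
P = I²·R_top = (7.908 mA)² × 820 Ω = 51.3 mW.

P ≈ 51.3 mW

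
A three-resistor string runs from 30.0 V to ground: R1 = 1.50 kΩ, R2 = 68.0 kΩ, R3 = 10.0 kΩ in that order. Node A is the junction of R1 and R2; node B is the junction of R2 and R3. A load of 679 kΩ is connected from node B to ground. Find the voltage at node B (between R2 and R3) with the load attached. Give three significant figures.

V ≈ 3.73 V

At node B, R3 is in parallel with the load: R3‖R_L = 9.855 kΩ.
Below node A the resistance is R2 + (R3‖R_L) = 77.85 kΩ, so V_A = 30.0 × 77.85/79.35 = 29.43 V.
Then V_B = V_A × (R3‖R_L)/(R2 + R3‖R_L) = 29.43 × 9.855/77.85 = 3.73 V.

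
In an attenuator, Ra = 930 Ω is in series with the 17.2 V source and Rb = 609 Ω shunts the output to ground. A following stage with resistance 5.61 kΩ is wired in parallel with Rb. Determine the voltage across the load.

The load sits in parallel with Rb: Rb‖R_L = (609 × 5610) / (609 + 5610) = 549.4 Ω.
V_out = 17.2 × 549.4 / (930 + 549.4) = 17.2 × 549.4/1479 = 6.39 V.

V_out ≈ 6.39 V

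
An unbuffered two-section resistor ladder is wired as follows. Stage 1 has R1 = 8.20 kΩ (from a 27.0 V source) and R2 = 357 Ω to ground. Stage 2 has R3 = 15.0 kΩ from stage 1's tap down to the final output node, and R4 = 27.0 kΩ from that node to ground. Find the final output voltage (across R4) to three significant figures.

V_out ≈ 0.718 V

Stage 2 presents R3+R4 = 42000 Ω as a load on stage 1's tap.
Stage 1's lower leg becomes R2‖(R3+R4) = 354.0 Ω, so V_mid = 27.0 × 354.0/8554 = 1.117 V.
Stage 2 is itself unloaded: V_out = V_mid × R4/(R3+R4) = 1.117 × 27000/42000 = 0.718 V.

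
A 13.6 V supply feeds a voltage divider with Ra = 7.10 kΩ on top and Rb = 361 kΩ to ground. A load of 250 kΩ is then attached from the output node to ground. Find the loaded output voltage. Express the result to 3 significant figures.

V_out ≈ 13.0 V

The load sits in parallel with Rb: Rb‖R_L = (361 × 250) / (361 + 250) = 147.7 kΩ.
V_out = 13.6 × 147.7 / (7.10 + 147.7) = 13.6 × 147.7/154.8 = 13.0 V.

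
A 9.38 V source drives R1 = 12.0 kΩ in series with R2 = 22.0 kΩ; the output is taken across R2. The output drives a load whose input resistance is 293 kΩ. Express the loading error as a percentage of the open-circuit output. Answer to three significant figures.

2.58 %

The divider's output (Thévenin) resistance is R1‖R2 = 7.765 kΩ.
Fractional drop under load = R_th/(R_th + R_L) = 7.765 / (7.765 + 293) = 0.02582.
So the output falls by 2.58 %.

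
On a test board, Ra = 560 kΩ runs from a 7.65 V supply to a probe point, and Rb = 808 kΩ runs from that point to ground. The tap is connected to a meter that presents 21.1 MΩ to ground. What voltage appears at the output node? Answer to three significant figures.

The load sits in parallel with Rb: Rb‖R_L = (808 × 21100) / (808 + 21100) = 778.2 kΩ.
V_out = 7.65 × 778.2 / (560 + 778.2) = 7.65 × 778.2/1338 = 4.45 V.
(Unloaded it would have been 4.52 V.)

V_out ≈ 4.45 V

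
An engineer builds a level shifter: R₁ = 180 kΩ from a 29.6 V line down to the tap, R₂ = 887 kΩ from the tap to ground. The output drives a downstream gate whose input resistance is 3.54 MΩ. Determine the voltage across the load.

The load sits in parallel with R₂: R₂‖R_L = (887 × 3540) / (887 + 3540) = 709.3 kΩ.
V_out = 29.6 × 709.3 / (180 + 709.3) = 29.6 × 709.3/889.3 = 23.6 V.
(Unloaded it would have been 24.6 V.)

V_out ≈ 23.6 V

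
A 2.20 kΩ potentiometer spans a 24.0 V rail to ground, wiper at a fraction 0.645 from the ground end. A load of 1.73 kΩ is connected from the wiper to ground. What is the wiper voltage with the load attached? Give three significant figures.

The wiper splits the pot into (1−α)R = 781.0 Ω above and αR = 1419 Ω below.
Lower section ‖ load = 779.6 Ω.
V_wiper = 24.0 × 779.6/(781.0 + 779.6) = 12.0 V.

V ≈ 12.0 V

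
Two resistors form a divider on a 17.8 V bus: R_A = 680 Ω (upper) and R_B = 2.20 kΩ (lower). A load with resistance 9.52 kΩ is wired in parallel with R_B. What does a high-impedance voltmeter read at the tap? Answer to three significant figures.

The load sits in parallel with R_B: R_B‖R_L = (2200 × 9520) / (2200 + 9520) = 1787 Ω.
V_out = 17.8 × 1787 / (680 + 1787) = 17.8 × 1787/2467 = 12.9 V.

V_out ≈ 12.9 V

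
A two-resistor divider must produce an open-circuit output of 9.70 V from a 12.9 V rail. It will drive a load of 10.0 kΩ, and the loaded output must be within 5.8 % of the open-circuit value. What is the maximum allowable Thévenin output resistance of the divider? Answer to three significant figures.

R_th ≤ 616 Ω

Loading drop = R_th/(R_th + R_L) ≤ 0.0580, so R_th ≤ R_L · ε/(1−ε) = 10.0 kΩ × 0.0580/0.9420 = 616 Ω.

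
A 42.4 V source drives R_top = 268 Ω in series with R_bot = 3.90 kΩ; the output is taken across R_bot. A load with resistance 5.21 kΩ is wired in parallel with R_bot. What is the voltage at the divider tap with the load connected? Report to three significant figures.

The load sits in parallel with R_bot: R_bot‖R_L = (3900 × 5210) / (3900 + 5210) = 2230 Ω.
V_out = 42.4 × 2230 / (268 + 2230) = 42.4 × 2230/2498 = 37.9 V.
(Unloaded it would have been 39.7 V.)

V_out ≈ 37.9 V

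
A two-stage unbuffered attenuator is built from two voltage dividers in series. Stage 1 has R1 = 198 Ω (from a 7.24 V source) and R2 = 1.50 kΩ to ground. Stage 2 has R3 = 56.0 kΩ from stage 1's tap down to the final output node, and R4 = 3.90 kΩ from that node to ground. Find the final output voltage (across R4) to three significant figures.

V_out ≈ 0.415 V

Stage 2 presents R3+R4 = 59900 Ω as a load on stage 1's tap.
Stage 1's lower leg becomes R2‖(R3+R4) = 1463 Ω, so V_mid = 7.24 × 1463/1661 = 6.377 V.
Stage 2 is itself unloaded: V_out = V_mid × R4/(R3+R4) = 6.377 × 3900/59900 = 0.415 V.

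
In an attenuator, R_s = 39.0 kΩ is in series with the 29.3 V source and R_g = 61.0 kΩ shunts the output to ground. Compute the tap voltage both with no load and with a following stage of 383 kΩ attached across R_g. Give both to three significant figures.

Open-circuit: V = 29.3 × 61.0/(39.0 + 61.0) = 17.9 V.
With the load, R_g becomes R_g‖R_L = 52.62 kΩ, so V = 29.3 × 52.62/91.62 = 16.8 V.

Unloaded: 17.9 V; loaded: 16.8 V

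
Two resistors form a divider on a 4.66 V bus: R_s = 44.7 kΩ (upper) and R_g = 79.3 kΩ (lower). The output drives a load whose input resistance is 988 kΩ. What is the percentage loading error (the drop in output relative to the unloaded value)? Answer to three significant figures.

The divider's output (Thévenin) resistance is R_s‖R_g = 28.59 kΩ.
Fractional drop under load = R_th/(R_th + R_L) = 28.59 / (28.59 + 988) = 0.02812.
So the output falls by 2.81 %.

2.81 %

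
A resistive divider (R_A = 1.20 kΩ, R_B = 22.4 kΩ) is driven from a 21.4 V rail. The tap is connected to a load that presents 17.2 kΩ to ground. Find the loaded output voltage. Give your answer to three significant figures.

V_out ≈ 19.1 V

The load sits in parallel with R_B: R_B‖R_L = (22.4 × 17.2) / (22.4 + 17.2) = 9.729 kΩ.
V_out = 21.4 × 9.729 / (1.20 + 9.729) = 21.4 × 9.729/10.93 = 19.1 V.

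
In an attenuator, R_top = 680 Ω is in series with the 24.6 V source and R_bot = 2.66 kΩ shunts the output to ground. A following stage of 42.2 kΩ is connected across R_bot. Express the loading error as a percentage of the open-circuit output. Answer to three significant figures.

The divider's output (Thévenin) resistance is R_top‖R_bot = 541.6 Ω.
Fractional drop under load = R_th/(R_th + R_L) = 541.6 / (541.6 + 42200) = 0.01267.
So the output falls by 1.27 %.

1.27 %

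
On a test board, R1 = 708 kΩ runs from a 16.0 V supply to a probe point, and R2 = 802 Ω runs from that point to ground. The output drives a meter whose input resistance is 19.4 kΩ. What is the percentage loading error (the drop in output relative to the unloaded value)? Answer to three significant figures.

3.97 %

The divider's output (Thévenin) resistance is R1‖R2 = 801.1 Ω.
Fractional drop under load = R_th/(R_th + R_L) = 801.1 / (801.1 + 19400) = 0.03966.
So the output falls by 3.97 %.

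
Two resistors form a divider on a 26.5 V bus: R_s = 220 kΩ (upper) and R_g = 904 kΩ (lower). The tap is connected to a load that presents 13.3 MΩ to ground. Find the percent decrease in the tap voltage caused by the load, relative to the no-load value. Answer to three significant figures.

1.31 %

The divider's output (Thévenin) resistance is R_s‖R_g = 176.9 kΩ.
Fractional drop under load = R_th/(R_th + R_L) = 176.9 / (176.9 + 13300) = 0.01313.
So the output falls by 1.31 %.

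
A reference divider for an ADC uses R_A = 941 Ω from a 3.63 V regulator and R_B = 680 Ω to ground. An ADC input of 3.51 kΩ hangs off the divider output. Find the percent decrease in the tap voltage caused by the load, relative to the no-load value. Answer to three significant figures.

Unloaded V = 3.63 × 680/1621 = 1.5228 V.
Loaded: R_B‖R_L = 569.6 Ω, giving V = 3.63 × 569.6/1511 = 1.3688 V.
Drop = (1.5228 − 1.3688) / 1.5228 = 10.1 %.

10.1 %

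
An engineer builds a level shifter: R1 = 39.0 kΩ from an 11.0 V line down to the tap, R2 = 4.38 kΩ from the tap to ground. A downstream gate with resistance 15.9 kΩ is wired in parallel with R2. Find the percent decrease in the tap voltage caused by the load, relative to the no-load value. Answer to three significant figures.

19.8 %

Unloaded V = 11.0 × 4.38/43.38 = 1.111 V.
Loaded: R2‖R_L = 3.434 kΩ, giving V = 11.0 × 3.434/42.43 = 0.8902 V.
Drop = (1.111 − 0.8902) / 1.111 = 19.8 %.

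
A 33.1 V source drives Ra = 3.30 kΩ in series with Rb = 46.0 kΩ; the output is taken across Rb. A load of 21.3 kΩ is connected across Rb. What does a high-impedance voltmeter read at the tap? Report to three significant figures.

The load sits in parallel with Rb: Rb‖R_L = (46.0 × 21.3) / (46.0 + 21.3) = 14.56 kΩ.
V_out = 33.1 × 14.56 / (3.30 + 14.56) = 33.1 × 14.56/17.86 = 27.0 V.

V_out ≈ 27.0 V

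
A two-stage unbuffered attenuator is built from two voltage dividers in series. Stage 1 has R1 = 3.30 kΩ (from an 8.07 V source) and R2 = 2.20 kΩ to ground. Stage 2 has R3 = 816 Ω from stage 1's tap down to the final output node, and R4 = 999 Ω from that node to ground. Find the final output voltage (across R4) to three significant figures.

Stage 2 presents R3+R4 = 1815 Ω as a load on stage 1's tap.
Stage 1's lower leg becomes R2‖(R3+R4) = 994.5 Ω, so V_mid = 8.07 × 994.5/4295 = 1.869 V.
Stage 2 is itself unloaded: V_out = V_mid × R4/(R3+R4) = 1.869 × 999/1815 = 1.03 V.

V_out ≈ 1.03 V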